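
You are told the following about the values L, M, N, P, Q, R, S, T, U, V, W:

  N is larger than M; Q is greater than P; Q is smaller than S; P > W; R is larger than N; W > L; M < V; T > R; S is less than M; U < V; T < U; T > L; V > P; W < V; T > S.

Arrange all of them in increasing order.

L < W < P < Q < S < M < N < R < T < U < V

Each adjacent pair is fixed by a given relation: L < W; W < P; P < Q; Q < S; S < M; M < N; N < R; R < T; T < U; U < V. Chaining them end to end gives the full order.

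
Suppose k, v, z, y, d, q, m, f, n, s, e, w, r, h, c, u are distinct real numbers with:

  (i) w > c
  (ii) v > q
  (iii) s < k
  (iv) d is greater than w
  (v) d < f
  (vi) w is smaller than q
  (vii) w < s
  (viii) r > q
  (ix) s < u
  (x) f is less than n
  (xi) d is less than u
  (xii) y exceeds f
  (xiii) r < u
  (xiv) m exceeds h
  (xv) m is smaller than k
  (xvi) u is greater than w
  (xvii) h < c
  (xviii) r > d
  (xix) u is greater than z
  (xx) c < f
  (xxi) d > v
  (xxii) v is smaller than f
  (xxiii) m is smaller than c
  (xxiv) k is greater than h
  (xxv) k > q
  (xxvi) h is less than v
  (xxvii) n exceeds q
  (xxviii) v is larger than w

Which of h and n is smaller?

h < m and m < c give h < c.
With c < w: h < m < c < w.
Then w < q extends the chain to q.
Then q < v extends the chain to v.
Then v < d extends the chain to d.
Then d < f extends the chain to f.
Then f < n extends the chain to n.
So h < n; h is the smaller of the two.

h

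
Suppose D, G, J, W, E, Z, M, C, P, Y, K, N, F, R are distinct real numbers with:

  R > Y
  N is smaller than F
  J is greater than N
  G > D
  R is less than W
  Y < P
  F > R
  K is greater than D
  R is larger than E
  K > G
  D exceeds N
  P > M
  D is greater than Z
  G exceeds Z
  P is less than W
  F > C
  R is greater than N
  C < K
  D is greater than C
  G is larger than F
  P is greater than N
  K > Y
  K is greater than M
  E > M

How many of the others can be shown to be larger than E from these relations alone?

The elements the relations force above E are R, F, W, G, K — no chain reaches any other.
That is 5.

5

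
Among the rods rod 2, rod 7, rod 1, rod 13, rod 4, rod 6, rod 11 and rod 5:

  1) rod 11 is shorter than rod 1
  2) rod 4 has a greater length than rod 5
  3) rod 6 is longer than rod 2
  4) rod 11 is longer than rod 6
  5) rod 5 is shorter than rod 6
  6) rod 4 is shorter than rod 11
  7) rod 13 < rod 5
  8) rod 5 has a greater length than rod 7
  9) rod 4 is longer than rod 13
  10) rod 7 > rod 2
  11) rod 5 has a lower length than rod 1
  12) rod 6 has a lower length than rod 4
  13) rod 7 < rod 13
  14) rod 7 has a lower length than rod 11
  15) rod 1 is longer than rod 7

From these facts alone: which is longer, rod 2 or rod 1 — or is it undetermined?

rod 1

Following the relations from rod 2: rod 2 < rod 7 < rod 13 < rod 5 < rod 6 < rod 4 < rod 11 < rod 1.
So rod 1 is longer.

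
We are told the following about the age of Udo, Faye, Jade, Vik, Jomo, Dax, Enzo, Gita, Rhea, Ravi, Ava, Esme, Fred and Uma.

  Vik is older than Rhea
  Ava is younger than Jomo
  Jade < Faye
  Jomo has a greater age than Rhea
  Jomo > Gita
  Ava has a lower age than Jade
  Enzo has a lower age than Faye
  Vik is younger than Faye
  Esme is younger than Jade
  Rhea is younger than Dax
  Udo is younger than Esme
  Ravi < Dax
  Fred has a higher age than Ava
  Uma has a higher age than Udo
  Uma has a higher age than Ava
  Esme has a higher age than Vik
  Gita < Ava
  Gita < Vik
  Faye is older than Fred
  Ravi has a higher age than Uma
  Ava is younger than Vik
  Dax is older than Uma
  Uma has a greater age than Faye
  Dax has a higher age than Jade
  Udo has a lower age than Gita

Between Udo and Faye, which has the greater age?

Faye

Following the relations from Udo: Udo < Gita < Vik < Esme < Jade < Faye.
So Udo < Faye; Faye is the older of the two.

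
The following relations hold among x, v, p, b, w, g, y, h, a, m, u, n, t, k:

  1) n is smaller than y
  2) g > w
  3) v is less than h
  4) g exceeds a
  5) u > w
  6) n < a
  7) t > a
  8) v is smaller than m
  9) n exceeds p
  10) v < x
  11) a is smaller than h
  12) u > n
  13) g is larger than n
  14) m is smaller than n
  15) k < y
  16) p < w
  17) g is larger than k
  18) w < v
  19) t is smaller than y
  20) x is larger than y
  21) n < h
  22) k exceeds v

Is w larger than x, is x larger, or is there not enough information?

x

Link the given pairs in sequence: w < v; v < m; m < n; n < a; a < t; t < y; y < x.
Together: w < v < m < n < a < t < y < x.
So x is larger.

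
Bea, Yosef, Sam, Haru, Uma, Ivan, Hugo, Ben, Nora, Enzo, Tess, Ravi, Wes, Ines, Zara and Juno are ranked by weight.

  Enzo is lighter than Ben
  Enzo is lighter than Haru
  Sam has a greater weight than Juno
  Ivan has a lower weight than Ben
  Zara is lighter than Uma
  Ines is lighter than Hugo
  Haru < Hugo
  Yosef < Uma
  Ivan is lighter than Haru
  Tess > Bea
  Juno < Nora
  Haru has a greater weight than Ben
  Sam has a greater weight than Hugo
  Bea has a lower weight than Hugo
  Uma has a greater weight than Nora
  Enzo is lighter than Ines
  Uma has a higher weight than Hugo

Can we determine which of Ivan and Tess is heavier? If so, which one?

Following every chain through Ivan: above Ivan we get Ben, Haru, Hugo, Uma, Sam.
Tess is not reached, and no chain runs the other way from Tess to Ivan.
So the given relations leave the order of Ivan and Tess undetermined.

undetermined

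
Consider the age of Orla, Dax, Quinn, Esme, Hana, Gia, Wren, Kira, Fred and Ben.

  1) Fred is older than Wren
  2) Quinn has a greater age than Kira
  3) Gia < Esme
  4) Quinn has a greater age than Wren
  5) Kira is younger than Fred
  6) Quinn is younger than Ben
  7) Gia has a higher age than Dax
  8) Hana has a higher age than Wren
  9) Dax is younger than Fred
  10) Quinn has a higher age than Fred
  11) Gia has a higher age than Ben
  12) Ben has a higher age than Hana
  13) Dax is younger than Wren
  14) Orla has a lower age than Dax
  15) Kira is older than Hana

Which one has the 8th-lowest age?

Ben

Piecing the relations together gives one ordering: Orla < Dax < Wren < Hana < Kira < Fred < Quinn < Ben < Gia < Esme.
Counting 8 from the smallest end gives Ben.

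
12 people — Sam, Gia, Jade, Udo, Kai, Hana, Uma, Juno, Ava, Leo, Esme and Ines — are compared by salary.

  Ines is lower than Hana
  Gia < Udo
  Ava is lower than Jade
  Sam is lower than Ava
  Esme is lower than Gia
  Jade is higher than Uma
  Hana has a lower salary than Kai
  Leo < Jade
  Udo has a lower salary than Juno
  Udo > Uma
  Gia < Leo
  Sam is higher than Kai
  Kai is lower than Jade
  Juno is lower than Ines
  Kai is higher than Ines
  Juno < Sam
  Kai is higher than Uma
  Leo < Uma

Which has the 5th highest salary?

Chaining the given pairs: Esme < Gia < Leo < Uma < Udo < Juno < Ines < Hana < Kai < Sam < Ava < Jade.
The 5th largest is Hana.

Hana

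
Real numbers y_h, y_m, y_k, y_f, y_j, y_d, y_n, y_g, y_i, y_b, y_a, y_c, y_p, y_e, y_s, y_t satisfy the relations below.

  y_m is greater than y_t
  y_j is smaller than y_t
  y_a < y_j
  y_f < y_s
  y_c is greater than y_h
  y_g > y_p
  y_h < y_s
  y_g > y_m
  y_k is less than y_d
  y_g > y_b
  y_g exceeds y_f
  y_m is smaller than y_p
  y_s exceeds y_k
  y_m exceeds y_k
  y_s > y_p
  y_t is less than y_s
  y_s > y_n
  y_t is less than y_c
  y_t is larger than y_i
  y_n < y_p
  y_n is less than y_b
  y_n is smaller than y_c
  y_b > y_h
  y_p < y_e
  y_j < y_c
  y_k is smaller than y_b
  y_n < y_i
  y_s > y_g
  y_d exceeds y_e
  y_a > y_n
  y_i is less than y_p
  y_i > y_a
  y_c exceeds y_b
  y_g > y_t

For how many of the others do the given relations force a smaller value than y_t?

4

The elements the relations force below y_t are y_n, y_a, y_j, y_i — no chain reaches any other.
That is 4.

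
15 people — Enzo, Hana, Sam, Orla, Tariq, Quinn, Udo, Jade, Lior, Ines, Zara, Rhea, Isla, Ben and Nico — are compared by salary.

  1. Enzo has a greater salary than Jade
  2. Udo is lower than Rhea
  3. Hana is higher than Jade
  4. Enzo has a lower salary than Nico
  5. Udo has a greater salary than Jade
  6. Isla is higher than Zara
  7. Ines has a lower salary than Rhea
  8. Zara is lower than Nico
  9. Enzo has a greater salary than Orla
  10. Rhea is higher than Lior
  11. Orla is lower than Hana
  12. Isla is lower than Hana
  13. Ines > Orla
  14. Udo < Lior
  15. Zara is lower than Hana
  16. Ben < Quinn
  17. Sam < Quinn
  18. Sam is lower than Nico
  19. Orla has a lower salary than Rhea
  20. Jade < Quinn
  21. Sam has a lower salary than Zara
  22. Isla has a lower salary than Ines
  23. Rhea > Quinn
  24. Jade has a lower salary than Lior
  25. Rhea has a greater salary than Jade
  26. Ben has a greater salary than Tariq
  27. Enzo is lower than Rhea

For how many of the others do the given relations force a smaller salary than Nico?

The elements the relations force below Nico are Orla, Sam, Zara, Jade, Enzo — no chain reaches any other.
That is 5.

5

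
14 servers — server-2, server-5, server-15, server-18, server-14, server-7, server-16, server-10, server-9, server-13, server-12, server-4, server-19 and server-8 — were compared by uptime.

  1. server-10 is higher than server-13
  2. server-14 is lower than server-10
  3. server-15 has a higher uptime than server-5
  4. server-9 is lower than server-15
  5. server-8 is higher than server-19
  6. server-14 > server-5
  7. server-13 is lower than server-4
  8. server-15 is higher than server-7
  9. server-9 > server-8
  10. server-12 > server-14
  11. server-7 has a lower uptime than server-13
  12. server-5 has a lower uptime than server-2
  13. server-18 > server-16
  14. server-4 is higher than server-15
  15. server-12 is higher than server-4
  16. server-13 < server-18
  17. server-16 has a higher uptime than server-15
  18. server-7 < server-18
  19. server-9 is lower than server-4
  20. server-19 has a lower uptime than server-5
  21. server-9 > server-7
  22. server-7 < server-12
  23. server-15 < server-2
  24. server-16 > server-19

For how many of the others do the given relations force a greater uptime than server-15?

The elements the relations force above server-15 are server-4, server-16, server-2, server-12, server-18 — no chain reaches any other.
That is 5.

5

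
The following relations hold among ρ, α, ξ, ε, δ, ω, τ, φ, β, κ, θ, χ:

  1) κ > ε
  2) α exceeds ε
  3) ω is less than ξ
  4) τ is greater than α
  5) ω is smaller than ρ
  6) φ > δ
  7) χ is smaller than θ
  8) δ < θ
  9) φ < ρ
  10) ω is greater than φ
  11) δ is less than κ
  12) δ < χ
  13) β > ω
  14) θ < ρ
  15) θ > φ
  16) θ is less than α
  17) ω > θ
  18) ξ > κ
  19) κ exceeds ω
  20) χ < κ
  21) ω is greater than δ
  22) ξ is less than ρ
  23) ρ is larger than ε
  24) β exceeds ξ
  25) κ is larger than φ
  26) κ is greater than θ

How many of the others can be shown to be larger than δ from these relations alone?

10

From δ the given relations immediately reach φ, χ, θ, ω, κ.
From those, α, ξ, ρ, β — 9 in total.
From those, τ — 10 in total.
Nothing else is reachable above δ; 10 in all.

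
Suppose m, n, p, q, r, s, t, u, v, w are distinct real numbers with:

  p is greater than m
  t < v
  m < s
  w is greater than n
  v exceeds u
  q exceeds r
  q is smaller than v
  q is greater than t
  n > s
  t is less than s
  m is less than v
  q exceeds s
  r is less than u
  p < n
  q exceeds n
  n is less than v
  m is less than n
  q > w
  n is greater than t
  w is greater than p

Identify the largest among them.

t is not greatest since t < q; m is not greatest since m < n; r is not greatest since r < q; s is not greatest since s < n; u is not greatest since u < v; p is not greatest since p < w; n is not greatest since n < q; w is not greatest since w < q; q is not greatest since q < v.
Only v has nothing above it, so v is the largest.

v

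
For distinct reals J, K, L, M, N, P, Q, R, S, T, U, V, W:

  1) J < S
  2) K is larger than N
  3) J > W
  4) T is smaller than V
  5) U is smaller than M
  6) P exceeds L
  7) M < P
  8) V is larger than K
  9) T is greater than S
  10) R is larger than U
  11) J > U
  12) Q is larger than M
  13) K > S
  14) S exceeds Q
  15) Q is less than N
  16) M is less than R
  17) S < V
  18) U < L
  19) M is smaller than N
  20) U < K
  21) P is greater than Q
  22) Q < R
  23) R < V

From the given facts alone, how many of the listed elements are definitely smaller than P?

4

From P the given relations immediately reach M, Q, L.
From those, U — 4 in total.
No other element is forced below P by the given relations, so the count is 4.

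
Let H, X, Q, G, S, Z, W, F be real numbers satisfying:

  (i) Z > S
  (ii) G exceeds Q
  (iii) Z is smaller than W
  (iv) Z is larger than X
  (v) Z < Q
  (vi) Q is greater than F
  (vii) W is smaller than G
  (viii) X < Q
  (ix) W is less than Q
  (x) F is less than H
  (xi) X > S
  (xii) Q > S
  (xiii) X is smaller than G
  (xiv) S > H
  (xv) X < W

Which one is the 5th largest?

X

Piecing the relations together gives one ordering: F < H < S < X < Z < W < Q < G.
The 5th largest is X.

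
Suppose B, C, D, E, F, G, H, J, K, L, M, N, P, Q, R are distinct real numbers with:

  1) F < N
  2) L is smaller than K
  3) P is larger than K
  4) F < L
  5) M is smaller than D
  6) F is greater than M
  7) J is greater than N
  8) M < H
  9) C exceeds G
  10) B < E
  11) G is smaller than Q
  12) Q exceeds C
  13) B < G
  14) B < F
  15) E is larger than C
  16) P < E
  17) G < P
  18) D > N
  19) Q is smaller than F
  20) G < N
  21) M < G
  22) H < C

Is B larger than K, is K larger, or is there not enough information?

K

Following the relations from B: B < G < C < Q < F < L < K.
So K is larger.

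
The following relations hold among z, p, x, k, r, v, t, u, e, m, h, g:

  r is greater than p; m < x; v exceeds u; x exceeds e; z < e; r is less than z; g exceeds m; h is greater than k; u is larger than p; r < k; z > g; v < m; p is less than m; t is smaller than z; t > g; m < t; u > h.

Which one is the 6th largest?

Piecing the relations together gives one ordering: p < r < k < h < u < v < m < g < t < z < e < x.
The 6th largest is m.

m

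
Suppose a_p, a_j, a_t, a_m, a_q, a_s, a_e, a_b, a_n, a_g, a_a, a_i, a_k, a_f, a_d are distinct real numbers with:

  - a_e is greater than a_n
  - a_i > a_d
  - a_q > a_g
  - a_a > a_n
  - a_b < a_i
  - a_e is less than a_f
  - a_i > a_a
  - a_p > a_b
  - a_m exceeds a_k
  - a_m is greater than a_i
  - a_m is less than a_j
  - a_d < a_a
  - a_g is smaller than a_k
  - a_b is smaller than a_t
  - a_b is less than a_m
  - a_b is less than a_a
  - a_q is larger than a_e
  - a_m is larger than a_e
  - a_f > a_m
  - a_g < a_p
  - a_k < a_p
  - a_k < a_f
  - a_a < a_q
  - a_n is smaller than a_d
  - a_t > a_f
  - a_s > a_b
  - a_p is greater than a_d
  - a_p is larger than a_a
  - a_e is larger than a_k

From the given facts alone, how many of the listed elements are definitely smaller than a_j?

Directly below a_j: a_m.
One step further: a_k, a_b, a_e, a_i (5 so far).
One step further: a_g, a_n, a_d, a_a (9 so far).
No other element is forced below a_j by the given relations, so the count is 9.

9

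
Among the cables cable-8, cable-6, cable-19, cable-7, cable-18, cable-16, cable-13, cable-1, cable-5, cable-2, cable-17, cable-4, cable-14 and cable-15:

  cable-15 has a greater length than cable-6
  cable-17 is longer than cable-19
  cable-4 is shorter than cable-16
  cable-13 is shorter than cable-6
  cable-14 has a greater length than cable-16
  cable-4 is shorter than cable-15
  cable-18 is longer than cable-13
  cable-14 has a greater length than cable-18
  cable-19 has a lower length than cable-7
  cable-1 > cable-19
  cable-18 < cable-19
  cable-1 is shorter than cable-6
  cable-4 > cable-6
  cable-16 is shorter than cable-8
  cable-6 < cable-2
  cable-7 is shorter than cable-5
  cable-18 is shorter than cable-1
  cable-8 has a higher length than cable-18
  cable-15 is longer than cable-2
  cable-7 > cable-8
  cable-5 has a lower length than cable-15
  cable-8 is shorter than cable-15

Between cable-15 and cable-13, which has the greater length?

Chaining the given relations: cable-13 < cable-18 < cable-1 < cable-6 < cable-4 < cable-16 < cable-8 < cable-7 < cable-5 < cable-15.
So cable-13 < cable-15; cable-15 is the longer of the two.

cable-15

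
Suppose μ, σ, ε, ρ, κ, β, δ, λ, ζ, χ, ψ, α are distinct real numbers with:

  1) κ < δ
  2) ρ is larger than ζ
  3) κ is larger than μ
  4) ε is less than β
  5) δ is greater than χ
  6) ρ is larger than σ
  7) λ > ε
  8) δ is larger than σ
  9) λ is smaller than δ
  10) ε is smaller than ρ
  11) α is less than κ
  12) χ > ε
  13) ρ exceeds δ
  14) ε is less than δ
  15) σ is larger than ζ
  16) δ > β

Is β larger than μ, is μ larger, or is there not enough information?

undetermined

Following every chain through μ: above μ we get κ, δ, ρ.
β is not reached, and no chain runs the other way from β to μ.
So the given relations leave the order of μ and β undetermined.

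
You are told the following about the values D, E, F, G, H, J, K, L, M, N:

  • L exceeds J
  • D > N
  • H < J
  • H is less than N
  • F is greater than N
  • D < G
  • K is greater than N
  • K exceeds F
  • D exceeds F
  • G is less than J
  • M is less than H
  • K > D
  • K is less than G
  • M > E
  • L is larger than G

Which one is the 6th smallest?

D

The consecutive relations fix a unique order: E < M < H < N < F < D < K < G < J < L.
The 6th smallest is D.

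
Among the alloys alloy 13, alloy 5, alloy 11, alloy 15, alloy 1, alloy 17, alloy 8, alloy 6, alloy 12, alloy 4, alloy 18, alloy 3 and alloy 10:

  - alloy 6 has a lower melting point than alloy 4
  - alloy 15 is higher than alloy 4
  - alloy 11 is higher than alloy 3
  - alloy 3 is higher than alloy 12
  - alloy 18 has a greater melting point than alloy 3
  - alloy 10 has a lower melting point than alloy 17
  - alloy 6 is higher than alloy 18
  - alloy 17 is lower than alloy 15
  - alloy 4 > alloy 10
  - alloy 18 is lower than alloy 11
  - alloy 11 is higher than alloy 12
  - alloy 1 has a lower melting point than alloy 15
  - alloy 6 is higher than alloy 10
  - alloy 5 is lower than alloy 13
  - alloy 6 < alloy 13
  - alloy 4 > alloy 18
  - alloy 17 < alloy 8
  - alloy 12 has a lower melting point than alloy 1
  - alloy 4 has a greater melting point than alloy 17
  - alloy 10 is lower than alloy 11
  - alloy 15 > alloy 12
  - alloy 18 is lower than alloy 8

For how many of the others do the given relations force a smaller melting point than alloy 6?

4

From alloy 6 the given relations immediately reach alloy 10, alloy 18.
From those, alloy 3 — 3 in total.
From those, alloy 12 — 4 in total.
Nothing else is reachable below alloy 6; 4 in all.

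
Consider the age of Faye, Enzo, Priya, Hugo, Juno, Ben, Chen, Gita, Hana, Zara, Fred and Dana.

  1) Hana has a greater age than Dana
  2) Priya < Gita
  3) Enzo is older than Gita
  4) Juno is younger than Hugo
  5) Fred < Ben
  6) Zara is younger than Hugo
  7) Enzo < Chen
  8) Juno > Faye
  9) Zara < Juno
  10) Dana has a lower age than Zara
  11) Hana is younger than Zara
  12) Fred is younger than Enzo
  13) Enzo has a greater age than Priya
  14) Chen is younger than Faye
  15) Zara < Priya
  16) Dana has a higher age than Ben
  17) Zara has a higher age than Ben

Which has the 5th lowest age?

The consecutive relations fix a unique order: Fred < Ben < Dana < Hana < Zara < Priya < Gita < Enzo < Chen < Faye < Juno < Hugo.
The 5th smallest is Zara.

Zara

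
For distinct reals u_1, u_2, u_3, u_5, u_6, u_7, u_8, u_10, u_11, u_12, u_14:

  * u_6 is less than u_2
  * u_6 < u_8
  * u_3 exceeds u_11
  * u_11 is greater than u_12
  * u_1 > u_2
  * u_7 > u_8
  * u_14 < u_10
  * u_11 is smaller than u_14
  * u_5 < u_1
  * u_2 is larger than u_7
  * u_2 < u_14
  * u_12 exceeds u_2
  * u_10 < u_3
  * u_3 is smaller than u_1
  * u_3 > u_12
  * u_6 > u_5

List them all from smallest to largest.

The consecutive links are each given: u_5 < u_6; u_6 < u_8; u_8 < u_7; u_7 < u_2; u_2 < u_12; u_12 < u_11; u_11 < u_14; u_14 < u_10; u_10 < u_3; u_3 < u_1.

u_5 < u_6 < u_8 < u_7 < u_2 < u_12 < u_11 < u_14 < u_10 < u_3 < u_1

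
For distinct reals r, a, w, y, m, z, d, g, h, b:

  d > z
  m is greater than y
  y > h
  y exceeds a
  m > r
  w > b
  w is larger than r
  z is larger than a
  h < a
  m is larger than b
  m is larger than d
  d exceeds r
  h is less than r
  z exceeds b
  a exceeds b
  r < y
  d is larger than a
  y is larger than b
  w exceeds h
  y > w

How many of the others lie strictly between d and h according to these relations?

3

The relations place h below d. An element lies strictly between them when it is forced above h and also forced below d.
Above h: {a, r, z, w, y, m}. Below d: {b, a, r, z}.
Intersection: {a, r, z} — 3.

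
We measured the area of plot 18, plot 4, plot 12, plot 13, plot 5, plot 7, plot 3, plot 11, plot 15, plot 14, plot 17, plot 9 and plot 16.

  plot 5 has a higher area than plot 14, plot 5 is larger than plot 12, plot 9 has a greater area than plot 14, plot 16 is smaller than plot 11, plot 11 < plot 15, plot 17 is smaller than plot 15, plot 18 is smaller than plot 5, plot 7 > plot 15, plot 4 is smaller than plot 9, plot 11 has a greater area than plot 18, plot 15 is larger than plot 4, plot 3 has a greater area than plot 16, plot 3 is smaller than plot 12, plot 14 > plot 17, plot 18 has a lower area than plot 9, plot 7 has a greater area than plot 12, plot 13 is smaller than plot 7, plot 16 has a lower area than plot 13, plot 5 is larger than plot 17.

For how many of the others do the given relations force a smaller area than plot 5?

6

The elements the relations force below plot 5 are plot 16, plot 18, plot 17, plot 3, plot 12, plot 14 — no chain reaches any other.
That is 6.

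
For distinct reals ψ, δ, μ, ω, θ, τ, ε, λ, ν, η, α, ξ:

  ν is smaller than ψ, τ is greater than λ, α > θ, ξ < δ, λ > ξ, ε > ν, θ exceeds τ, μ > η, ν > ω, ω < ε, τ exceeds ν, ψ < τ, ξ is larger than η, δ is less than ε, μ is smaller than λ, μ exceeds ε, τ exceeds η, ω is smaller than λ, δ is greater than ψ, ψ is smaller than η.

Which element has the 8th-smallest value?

Piecing the relations together gives one ordering: ω < ν < ψ < η < ξ < δ < ε < μ < λ < τ < θ < α.
Counting 8 from the smallest end gives μ.

μ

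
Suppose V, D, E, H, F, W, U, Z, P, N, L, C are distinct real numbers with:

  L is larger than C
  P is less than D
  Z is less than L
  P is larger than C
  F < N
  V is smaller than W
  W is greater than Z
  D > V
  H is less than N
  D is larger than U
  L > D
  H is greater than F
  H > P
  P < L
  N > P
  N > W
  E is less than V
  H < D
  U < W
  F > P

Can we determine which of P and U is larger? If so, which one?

Following every chain through P: above P we get F, H, D, N, L; below P we get C.
U is not reached, and no chain runs the other way from U to P.
So the given relations leave the order of P and U undetermined.

undetermined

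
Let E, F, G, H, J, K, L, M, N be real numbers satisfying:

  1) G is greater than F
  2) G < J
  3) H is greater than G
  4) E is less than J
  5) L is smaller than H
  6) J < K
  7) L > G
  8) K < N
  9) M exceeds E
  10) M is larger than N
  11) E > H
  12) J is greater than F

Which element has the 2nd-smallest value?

Chaining the given pairs: F < G < L < H < E < J < K < N < M.
Counting 2 from the smallest end gives G.

G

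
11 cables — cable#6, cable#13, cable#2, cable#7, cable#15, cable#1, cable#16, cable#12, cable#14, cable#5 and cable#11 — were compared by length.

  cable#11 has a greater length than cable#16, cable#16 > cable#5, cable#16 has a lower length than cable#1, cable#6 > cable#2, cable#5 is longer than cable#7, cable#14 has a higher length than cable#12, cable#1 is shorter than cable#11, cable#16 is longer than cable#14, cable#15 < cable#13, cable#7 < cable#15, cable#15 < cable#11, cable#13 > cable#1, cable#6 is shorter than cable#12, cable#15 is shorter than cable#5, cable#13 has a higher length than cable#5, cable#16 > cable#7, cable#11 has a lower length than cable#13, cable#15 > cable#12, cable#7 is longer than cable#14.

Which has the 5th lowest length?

Chaining the given pairs: cable#2 < cable#6 < cable#12 < cable#14 < cable#7 < cable#15 < cable#5 < cable#16 < cable#1 < cable#11 < cable#13.
The 5th smallest is cable#7.

cable#7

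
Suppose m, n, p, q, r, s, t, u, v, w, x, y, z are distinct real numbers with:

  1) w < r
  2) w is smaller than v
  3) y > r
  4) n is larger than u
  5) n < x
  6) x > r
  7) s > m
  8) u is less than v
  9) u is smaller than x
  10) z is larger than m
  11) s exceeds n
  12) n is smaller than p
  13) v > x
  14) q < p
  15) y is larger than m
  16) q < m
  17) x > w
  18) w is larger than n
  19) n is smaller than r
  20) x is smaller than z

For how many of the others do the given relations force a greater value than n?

The elements the relations force above n are w, r, p, y, x, s, z, v — no chain reaches any other.
That is 8.

8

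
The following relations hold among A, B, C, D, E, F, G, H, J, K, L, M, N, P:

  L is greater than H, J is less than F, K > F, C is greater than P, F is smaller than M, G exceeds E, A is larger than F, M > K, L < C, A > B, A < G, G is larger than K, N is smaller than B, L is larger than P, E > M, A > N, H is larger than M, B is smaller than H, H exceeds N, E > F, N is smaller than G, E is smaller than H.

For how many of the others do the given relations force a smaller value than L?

Directly below L: P, H.
One step further: N, B, M, E (6 so far).
One step further: F, K (8 so far).
One step further: J (9 so far).
Nothing else is reachable below L; 9 in all.

9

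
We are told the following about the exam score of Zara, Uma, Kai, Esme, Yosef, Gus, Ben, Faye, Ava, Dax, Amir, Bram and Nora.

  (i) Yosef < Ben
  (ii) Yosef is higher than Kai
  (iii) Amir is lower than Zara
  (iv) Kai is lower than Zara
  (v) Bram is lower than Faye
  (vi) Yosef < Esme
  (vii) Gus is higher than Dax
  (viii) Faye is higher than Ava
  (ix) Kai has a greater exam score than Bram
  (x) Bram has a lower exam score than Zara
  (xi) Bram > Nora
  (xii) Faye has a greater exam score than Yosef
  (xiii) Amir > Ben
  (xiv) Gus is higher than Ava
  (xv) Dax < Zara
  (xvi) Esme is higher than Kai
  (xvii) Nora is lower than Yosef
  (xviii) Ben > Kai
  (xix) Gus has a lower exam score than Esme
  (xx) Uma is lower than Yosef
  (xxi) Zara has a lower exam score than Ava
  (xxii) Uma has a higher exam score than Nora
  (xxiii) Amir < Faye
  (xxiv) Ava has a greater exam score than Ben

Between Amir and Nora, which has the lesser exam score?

Nora

Nora < Bram and Bram < Kai give Nora < Kai.
Then Kai < Yosef extends the chain to Yosef.
With Yosef < Ben: Nora < Bram < Kai < Yosef < Ben.
Then Ben < Amir extends the chain to Amir.
So Nora < Amir; Nora is the lower of the two.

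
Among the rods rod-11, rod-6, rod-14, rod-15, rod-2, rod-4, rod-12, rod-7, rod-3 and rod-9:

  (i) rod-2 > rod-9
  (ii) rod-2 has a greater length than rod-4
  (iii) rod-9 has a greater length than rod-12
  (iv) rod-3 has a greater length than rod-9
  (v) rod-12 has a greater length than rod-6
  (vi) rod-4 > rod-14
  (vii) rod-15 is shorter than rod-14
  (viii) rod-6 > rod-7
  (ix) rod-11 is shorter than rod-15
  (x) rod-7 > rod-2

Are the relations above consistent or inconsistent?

Chaining the given relations yields rod-2 < rod-7 < rod-6 < rod-12 < rod-9, so rod-2 < rod-9. But one relation states rod-9 < rod-2. These cannot both hold.

inconsistent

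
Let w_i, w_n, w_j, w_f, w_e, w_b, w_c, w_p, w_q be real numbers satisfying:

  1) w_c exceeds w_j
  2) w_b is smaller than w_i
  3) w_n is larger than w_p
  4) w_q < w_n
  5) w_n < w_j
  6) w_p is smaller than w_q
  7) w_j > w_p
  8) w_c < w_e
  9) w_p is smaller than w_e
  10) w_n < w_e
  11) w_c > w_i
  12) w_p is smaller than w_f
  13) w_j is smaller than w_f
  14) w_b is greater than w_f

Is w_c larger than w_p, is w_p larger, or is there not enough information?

w_c

w_p < w_q and w_q < w_n give w_p < w_n.
Then w_n < w_j extends the chain to w_j.
Then w_j < w_f extends the chain to w_f.
Then w_f < w_b extends the chain to w_b.
Then w_b < w_i extends the chain to w_i.
Then w_i < w_c extends the chain to w_c.
So w_c is larger.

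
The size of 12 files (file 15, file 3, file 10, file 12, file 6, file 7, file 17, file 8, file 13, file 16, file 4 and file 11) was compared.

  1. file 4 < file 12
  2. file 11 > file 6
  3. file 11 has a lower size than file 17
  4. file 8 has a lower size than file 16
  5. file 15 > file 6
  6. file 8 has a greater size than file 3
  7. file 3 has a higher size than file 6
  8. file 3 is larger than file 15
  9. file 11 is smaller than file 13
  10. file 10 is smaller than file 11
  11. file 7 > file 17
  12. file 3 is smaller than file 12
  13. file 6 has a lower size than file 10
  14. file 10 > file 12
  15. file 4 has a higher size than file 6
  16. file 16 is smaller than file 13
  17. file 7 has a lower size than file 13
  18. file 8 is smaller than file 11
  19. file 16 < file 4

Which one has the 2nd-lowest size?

file 15

Piecing the relations together gives one ordering: file 6 < file 15 < file 3 < file 8 < file 16 < file 4 < file 12 < file 10 < file 11 < file 17 < file 7 < file 13.
The 2nd smallest is file 15.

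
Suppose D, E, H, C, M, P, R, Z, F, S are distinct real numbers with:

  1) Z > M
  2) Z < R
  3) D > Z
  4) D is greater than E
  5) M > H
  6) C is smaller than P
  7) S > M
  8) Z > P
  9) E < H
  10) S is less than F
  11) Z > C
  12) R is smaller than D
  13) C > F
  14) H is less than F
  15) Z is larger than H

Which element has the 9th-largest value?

Piecing the relations together gives one ordering: E < H < M < S < F < C < P < Z < R < D.
Counting 9 from the largest end gives H.

H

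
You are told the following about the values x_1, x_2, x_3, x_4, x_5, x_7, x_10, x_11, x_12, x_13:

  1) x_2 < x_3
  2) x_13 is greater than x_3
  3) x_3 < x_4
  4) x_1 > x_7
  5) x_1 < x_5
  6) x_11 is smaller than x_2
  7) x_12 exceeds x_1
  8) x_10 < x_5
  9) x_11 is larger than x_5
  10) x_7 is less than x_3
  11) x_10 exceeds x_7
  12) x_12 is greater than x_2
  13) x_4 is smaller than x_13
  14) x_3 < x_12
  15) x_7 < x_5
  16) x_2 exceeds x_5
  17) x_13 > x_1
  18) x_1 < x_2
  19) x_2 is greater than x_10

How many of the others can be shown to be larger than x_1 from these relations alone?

7

Directly above x_1: x_5, x_2, x_12, x_13.
One step further: x_11, x_3 (6 so far).
One step further: x_4 (7 so far).
Nothing else is reachable above x_1; 7 in all.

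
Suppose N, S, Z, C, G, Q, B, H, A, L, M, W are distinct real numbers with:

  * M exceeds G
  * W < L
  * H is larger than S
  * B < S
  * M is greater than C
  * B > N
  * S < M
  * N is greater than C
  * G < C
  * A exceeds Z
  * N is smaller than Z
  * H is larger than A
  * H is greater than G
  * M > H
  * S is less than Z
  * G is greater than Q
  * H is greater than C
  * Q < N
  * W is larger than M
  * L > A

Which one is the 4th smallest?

N

The consecutive relations fix a unique order: Q < G < C < N < B < S < Z < A < H < M < W < L.
The 4th smallest is N.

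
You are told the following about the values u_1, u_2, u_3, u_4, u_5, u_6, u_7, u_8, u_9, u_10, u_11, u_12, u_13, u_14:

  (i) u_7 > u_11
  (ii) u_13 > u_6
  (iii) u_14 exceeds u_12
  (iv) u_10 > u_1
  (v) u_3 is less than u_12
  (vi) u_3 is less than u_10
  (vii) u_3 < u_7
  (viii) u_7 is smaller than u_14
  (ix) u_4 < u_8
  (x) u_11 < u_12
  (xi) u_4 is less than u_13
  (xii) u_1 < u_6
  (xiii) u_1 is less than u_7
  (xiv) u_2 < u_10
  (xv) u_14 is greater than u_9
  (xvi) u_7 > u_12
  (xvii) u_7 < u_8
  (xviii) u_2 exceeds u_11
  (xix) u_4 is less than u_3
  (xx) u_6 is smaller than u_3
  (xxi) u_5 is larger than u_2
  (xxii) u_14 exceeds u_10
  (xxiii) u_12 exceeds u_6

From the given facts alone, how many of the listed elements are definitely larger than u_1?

From u_1 the given relations immediately reach u_6, u_10, u_7.
From those, u_3, u_12, u_13, u_14, u_8 — 8 in total.
No other element is forced above u_1 by the given relations, so the count is 8.

8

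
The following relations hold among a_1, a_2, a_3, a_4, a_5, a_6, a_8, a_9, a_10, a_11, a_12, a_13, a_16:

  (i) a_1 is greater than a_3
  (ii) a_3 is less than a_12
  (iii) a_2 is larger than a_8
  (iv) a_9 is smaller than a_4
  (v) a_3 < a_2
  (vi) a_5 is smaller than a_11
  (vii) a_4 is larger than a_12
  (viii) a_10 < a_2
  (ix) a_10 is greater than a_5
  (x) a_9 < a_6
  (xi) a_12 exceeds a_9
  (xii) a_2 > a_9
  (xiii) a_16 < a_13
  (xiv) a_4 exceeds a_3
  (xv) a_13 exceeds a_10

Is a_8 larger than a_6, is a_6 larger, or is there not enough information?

undetermined

Following every chain through a_8: above a_8 we get a_2.
a_6 is not reached, and no chain runs the other way from a_6 to a_8.
So the given relations leave the order of a_8 and a_6 undetermined.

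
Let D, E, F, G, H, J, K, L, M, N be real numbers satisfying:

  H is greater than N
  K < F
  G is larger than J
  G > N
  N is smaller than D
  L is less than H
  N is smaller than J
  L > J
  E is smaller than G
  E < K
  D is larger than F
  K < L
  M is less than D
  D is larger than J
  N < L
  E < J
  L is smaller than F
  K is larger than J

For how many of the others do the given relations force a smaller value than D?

From D the given relations immediately reach M, N, J, F.
From those, E, K, L — 7 in total.
Nothing else is reachable below D; 7 in all.

7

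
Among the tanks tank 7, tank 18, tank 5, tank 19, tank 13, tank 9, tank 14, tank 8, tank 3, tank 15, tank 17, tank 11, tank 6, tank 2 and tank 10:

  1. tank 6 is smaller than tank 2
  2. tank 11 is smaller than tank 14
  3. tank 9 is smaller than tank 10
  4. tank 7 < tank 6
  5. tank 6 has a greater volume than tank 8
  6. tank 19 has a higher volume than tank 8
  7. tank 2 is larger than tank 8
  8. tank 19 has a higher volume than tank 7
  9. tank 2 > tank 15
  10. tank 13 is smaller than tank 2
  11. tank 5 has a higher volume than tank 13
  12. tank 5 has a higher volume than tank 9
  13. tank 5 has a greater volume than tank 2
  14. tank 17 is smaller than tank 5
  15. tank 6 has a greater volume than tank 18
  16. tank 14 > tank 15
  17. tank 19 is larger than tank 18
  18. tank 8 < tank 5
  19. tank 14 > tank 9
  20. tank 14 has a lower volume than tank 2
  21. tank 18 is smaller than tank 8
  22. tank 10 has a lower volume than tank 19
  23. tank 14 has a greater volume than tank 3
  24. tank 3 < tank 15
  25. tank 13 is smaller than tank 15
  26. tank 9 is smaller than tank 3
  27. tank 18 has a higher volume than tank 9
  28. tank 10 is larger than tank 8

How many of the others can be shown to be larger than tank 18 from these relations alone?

6

The elements the relations force above tank 18 are tank 8, tank 10, tank 19, tank 6, tank 2, tank 5 — no chain reaches any other.
That is 6.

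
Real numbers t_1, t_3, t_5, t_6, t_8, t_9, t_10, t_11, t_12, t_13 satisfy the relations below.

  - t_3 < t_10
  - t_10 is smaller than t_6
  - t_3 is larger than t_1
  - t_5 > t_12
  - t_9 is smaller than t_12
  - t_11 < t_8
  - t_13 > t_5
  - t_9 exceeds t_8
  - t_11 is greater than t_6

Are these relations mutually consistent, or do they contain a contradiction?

Every relation is compatible with t_1 < t_3 < t_10 < t_6 < t_11 < t_8 < t_9 < t_12 < t_5 < t_13; the set is consistent.

consistent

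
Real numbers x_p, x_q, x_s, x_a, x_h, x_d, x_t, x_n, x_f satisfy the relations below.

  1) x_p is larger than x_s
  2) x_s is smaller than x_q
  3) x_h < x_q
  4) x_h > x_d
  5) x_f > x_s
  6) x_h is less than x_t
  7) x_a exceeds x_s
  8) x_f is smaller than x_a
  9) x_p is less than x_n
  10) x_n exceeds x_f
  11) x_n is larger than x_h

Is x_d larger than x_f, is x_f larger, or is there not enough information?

Following every chain through x_d: above x_d we get x_h, x_q, x_t, x_n.
x_f is not reached, and no chain runs the other way from x_f to x_d.
So the given relations leave the order of x_d and x_f undetermined.

undetermined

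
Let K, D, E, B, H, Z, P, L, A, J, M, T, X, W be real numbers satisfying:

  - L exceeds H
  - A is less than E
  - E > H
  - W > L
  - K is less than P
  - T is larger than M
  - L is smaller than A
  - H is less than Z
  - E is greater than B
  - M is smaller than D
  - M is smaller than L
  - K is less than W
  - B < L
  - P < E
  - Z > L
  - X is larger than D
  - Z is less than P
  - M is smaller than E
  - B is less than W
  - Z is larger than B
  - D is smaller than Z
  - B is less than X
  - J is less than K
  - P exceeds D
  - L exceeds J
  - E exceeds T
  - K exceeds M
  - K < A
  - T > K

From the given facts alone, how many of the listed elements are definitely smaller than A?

Directly below A: K, L.
One step further: M, J, H, B (6 so far).
Nothing else is reachable below A; 6 in all.

6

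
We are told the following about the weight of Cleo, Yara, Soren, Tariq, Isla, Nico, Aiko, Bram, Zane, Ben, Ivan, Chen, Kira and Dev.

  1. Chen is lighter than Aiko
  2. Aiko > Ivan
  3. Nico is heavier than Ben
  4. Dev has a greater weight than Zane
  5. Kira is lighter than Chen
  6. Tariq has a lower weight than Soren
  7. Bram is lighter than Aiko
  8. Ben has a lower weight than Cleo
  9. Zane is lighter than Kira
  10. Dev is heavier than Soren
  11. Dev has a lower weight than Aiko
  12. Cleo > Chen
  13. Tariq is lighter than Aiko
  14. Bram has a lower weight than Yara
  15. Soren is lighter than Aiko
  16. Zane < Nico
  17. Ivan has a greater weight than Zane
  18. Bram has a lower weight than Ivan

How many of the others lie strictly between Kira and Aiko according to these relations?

1

Chaining upward from Kira reaches: Chen, Cleo.
Chaining downward from Aiko reaches: Zane, Tariq, Bram, Soren, Chen, Ivan, Dev.
Strictly between Kira and Aiko are those in both lists: Chen — 1 element.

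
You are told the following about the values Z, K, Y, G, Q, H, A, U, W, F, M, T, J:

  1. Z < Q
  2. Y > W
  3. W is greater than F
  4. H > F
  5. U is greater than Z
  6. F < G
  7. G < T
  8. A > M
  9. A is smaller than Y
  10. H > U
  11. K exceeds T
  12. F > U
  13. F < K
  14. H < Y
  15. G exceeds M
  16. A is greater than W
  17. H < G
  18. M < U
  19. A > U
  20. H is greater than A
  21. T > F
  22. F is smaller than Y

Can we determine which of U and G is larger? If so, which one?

Following the relations from U: U < F < W < A < H < G.
So G is larger.

G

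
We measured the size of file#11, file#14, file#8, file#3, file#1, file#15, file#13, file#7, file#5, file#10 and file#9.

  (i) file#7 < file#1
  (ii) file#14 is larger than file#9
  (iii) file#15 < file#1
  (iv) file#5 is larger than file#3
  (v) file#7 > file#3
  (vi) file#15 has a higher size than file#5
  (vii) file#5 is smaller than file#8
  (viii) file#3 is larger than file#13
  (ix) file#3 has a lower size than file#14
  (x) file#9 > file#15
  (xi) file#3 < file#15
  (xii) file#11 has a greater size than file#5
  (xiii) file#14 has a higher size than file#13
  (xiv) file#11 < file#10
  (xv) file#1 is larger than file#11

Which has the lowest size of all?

Chaining upward from file#13: directly above it, file#3, file#14; then file#5, file#7, file#15; then file#9, file#11, file#1, file#8; then file#10.
That covers every other element, and nothing is given below file#13, so file#13 is the lowest size.

file#13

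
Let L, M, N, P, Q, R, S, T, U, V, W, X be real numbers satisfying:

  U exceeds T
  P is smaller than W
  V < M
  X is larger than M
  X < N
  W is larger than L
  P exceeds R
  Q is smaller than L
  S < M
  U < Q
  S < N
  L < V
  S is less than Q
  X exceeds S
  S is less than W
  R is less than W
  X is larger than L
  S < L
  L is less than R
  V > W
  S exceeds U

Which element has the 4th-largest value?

V

Chaining the given pairs: T < U < S < Q < L < R < P < W < V < M < X < N.
The 4th largest is V.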